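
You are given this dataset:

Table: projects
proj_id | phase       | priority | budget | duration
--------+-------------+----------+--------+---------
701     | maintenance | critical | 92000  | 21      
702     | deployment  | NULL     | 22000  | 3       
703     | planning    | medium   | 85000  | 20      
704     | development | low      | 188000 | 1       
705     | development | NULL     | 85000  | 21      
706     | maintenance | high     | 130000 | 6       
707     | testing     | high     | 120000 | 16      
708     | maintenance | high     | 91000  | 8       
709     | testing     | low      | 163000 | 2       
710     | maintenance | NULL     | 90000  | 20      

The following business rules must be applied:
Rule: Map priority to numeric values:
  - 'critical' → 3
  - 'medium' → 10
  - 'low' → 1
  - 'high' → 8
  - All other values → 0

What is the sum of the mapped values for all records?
39

Step 1: Apply mapping to each record
Step 2: Count by status:
  'critical': 1 records × 3 = 3
  'medium': 1 records × 10 = 10
  'low': 2 records × 1 = 2
  'high': 3 records × 8 = 24
Step 3: Sum all mapped values = 39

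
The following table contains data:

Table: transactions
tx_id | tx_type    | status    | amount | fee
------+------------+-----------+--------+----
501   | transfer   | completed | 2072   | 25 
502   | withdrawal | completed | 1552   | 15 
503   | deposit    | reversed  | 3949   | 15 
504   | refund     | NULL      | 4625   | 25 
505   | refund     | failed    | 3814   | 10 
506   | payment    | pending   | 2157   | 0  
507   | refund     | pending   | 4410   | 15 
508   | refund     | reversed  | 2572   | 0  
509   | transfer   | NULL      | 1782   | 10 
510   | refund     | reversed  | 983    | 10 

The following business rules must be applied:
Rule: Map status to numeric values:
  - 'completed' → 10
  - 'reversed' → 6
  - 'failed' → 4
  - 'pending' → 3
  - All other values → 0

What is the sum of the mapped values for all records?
48

Step 1: Apply mapping to each record
Step 2: Count by status:
  'completed': 2 records × 10 = 20
  'reversed': 3 records × 6 = 18
  'failed': 1 records × 4 = 4
  'pending': 2 records × 3 = 6
Step 3: Sum all mapped values = 48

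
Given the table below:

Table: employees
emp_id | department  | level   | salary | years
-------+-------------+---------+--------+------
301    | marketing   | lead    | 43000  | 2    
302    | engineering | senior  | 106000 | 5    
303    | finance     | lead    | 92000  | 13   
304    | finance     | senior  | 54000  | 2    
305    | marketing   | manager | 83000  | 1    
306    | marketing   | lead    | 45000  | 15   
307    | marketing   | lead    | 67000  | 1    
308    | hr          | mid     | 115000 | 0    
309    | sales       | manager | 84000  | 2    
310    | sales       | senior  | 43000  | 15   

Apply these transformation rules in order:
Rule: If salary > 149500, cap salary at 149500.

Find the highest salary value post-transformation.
115000

Step 1: Original maximum salary = 115000
Step 2: Check cap of 149500 against maximum
Step 3: No records exceed the cap (max 115000 <= cap 149500), so no capping applies
Step 4: Maximum after transformation = 115000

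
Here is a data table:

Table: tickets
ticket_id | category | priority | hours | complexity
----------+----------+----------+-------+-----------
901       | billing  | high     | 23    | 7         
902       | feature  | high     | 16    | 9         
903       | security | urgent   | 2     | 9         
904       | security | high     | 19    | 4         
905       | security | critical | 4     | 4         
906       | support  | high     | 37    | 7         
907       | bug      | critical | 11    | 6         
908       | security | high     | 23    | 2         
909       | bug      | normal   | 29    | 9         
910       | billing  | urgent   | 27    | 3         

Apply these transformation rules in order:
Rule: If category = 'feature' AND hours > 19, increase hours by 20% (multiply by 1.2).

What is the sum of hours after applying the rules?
191

Step 1: Find records where category = 'feature' AND hours > 19
Step 2: 0 records match, summing to 0
Step 3: After multiplier: 0 × 1.2 = 0.0
Step 4: Unaffected records sum: 191
Step 5: Final sum = 0.0 + 191 = 191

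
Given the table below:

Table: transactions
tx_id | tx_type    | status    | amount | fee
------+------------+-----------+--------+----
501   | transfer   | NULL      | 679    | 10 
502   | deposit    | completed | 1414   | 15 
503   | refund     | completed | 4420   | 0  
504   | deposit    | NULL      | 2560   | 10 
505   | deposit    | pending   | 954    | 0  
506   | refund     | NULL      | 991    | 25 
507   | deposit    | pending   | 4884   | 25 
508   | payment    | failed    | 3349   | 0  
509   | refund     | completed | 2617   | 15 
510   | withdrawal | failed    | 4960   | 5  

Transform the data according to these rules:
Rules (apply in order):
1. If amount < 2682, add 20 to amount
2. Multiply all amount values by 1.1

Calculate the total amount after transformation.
29642.8

Step 1: Apply Rule 1 - Add 20 to records with amount < 2682
  - 6 records affected: 9215 + (6 × 20) = 9335
  - Unaffected records: 17613
  - Sum after Rule 1: 26948
Step 2: Apply Rule 2 - Multiply all by 1.1
  - 26948 × 1.1 = 29642.8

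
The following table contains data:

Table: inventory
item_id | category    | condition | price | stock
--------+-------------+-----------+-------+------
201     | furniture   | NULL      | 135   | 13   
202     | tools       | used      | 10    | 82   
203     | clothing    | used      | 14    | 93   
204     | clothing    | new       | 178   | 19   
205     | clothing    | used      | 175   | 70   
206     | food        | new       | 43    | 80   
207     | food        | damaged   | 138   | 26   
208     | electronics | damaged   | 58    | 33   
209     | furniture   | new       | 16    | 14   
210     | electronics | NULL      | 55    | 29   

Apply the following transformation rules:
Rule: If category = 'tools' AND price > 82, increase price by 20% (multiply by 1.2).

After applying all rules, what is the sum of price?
822

Step 1: Find records where category = 'tools' AND price > 82
Step 2: 0 records match, summing to 0
Step 3: After multiplier: 0 × 1.2 = 0.0
Step 4: Unaffected records sum: 822
Step 5: Final sum = 0.0 + 822 = 822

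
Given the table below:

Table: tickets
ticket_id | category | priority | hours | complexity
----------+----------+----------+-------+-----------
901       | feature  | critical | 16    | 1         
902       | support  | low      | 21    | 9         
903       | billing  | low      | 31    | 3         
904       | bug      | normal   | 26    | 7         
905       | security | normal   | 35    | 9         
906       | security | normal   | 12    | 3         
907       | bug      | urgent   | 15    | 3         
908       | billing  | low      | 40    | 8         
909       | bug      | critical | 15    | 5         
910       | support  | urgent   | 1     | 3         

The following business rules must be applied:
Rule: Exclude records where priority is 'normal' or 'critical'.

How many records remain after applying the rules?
5

Step 1: Count records to exclude
  - 3 (normal) + 2 (critical) = 5 records
Step 2: Total records: 10
Step 3: Remaining = 10 - 5 = 5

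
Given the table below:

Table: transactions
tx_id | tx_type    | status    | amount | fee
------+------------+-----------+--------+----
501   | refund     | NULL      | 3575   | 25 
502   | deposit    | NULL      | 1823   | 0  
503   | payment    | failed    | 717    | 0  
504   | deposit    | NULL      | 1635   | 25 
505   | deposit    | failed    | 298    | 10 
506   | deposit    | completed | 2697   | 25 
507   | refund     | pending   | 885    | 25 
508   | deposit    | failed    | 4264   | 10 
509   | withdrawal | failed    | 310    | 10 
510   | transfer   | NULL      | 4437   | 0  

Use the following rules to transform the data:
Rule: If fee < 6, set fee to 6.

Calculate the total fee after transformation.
148

Step 1: 3 records have fee < 6
Step 2: These records originally summed to 0
Step 3: After setting to minimum: 3 × 6 = 18
Step 4: Unaffected records sum: 130
Step 5: Final sum = 18 + 130 = 148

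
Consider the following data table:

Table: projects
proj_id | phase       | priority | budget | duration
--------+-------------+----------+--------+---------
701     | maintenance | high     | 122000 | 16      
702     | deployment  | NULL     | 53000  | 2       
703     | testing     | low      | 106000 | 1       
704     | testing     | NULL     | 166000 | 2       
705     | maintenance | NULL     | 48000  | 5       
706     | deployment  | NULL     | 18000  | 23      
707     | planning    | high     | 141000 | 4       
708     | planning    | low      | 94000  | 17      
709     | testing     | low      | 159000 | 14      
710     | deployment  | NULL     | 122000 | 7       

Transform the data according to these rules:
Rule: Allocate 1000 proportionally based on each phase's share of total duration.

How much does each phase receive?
deployment: 351.65, maintenance: 230.77, planning: 230.77, testing: 186.81

Step 1: Calculate total duration = 91
Step 2: Calculate each phase's proportion:
  deployment: 32/91 = 35.16% → 351.65
  maintenance: 21/91 = 23.08% → 230.77
  planning: 21/91 = 23.08% → 230.77
  testing: 17/91 = 18.68% → 186.81
Step 3: Verify: sum of allocations ≈ 1000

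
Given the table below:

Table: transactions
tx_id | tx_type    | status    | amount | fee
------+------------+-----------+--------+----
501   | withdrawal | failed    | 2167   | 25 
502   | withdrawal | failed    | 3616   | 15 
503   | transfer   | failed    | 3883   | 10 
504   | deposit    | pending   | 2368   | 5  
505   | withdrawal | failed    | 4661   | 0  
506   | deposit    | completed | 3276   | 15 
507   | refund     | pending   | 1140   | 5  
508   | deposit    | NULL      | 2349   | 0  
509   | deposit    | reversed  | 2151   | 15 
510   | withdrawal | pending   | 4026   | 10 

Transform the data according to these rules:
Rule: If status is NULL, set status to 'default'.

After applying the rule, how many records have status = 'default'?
1

Step 1: Count records where status IS NULL
Step 2: Found 1 records with NULL status
Step 3: These records will have status set to 'default'
Step 4: Records already having status = 'default': 0
Step 5: Answer: 1 + 0 = 1 records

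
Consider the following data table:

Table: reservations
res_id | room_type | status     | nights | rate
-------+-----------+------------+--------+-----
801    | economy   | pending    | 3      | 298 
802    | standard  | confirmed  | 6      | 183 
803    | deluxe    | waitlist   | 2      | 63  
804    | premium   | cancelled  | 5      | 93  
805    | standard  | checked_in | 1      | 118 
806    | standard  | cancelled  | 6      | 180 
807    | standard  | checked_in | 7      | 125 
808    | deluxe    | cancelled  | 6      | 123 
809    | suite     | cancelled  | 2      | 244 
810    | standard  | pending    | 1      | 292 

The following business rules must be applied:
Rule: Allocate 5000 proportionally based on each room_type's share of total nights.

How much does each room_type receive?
deluxe: 1025.64, economy: 384.62, premium: 641.03, standard: 2692.31, suite: 256.41

Step 1: Calculate total nights = 39
Step 2: Calculate each room_type's proportion:
  deluxe: 8/39 = 20.51% → 1025.64
  economy: 3/39 = 7.69% → 384.62
  premium: 5/39 = 12.82% → 641.03
  standard: 21/39 = 53.85% → 2692.31
  suite: 2/39 = 5.13% → 256.41
Step 3: Verify: sum of allocations ≈ 5000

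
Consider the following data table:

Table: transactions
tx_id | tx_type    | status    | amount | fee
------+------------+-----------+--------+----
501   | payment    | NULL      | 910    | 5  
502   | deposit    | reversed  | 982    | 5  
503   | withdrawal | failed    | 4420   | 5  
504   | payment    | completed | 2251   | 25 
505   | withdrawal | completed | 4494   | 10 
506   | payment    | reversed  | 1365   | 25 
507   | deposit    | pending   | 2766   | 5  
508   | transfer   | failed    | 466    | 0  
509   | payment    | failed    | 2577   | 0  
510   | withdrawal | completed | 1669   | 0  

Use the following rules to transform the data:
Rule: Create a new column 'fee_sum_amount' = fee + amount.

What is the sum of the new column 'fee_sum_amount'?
21980

Step 1: For each record, compute fee + amount
Example calculations:
  5 + 910 = 915
  5 + 982 = 987
  5 + 4420 = 4425
  ...
Step 2: Sum all derived values
Step 3: Total = 21980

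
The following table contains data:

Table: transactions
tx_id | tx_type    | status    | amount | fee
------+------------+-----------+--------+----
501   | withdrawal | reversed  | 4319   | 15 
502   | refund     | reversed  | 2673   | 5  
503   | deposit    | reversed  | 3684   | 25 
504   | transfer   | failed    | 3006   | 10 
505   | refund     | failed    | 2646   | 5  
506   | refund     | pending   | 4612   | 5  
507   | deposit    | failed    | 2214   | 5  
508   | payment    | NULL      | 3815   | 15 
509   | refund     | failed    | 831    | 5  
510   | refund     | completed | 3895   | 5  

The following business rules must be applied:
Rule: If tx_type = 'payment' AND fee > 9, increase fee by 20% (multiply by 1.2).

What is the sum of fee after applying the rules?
98.0

Step 1: Find records where tx_type = 'payment' AND fee > 9
Step 2: 1 records match, summing to 15
Step 3: After multiplier: 15 × 1.2 = 18.0
Step 4: Unaffected records sum: 80
Step 5: Final sum = 18.0 + 80 = 98.0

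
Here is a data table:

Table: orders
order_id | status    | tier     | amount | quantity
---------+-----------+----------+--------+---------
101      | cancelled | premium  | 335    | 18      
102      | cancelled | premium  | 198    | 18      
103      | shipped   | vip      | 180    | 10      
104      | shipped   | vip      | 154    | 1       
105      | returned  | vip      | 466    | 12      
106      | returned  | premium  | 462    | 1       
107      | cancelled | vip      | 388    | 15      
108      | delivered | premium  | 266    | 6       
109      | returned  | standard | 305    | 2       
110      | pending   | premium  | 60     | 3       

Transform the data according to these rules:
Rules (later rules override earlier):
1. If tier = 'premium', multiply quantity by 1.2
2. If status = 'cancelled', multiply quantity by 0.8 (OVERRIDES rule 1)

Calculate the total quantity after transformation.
77.8

Step 1: Rule 2 takes priority for records with status = 'cancelled'
  - 3 records: 51 × 0.8 = 40.8
Step 2: Rule 1 applies to remaining records with tier = 'premium'
  - 3 records: 10 × 1.2 = 12.0
Step 3: Other records unchanged: 25
Step 4: Final sum = 40.8 + 12.0 + 25 = 77.8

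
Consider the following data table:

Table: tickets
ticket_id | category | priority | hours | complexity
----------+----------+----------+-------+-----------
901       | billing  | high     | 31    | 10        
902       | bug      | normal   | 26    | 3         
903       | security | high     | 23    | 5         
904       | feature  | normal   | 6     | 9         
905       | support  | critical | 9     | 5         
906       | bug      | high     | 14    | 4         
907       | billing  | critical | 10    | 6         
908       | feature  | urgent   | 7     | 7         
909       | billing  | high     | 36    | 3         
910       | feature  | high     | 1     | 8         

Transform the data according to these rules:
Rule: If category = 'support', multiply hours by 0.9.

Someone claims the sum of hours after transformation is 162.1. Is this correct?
Yes, the result is correct.

Step 1: Calculate the correct sum after transformation
Step 2: Apply multiplier 0.9 to records where category = 'support'
Step 3: Correct result = 162.1
Step 4: Claimed result = 162.1
Step 5: 162.1 = 162.1 ✓
Conclusion: The claimed result is correct.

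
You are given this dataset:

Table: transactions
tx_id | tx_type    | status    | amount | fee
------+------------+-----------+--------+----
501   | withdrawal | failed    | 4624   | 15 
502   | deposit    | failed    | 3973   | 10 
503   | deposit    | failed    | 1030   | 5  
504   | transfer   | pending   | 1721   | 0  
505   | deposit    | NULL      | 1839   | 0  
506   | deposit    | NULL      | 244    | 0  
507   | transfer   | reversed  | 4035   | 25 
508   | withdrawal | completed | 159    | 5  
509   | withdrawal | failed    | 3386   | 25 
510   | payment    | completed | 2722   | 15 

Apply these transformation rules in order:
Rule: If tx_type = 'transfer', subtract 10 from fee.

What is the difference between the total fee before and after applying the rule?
20

Step 1: Original sum of fee = 100
Step 2: 2 records have tx_type = 'transfer'
Step 3: Each affected record changes by -10
Step 4: Total change = 2 × -10 = -20
Step 5: New sum = 100 + -20 = 80
Step 6: Difference = |80 - 100| = 20
        (Sum decreased by 20)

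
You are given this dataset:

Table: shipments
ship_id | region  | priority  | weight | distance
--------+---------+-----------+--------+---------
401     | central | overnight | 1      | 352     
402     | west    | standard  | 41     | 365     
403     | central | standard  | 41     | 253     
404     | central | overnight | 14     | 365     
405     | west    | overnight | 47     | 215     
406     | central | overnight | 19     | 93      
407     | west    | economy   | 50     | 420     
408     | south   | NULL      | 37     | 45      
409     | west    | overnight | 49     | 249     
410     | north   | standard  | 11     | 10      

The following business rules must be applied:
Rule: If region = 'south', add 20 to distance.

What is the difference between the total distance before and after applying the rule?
20

Step 1: Original sum of distance = 2367
Step 2: 1 records have region = 'south'
Step 3: Each affected record changes by 20
Step 4: Total change = 1 × 20 = 20
Step 5: New sum = 2367 + 20 = 2387
Step 6: Difference = |2387 - 2367| = 20
        (Sum increased by 20)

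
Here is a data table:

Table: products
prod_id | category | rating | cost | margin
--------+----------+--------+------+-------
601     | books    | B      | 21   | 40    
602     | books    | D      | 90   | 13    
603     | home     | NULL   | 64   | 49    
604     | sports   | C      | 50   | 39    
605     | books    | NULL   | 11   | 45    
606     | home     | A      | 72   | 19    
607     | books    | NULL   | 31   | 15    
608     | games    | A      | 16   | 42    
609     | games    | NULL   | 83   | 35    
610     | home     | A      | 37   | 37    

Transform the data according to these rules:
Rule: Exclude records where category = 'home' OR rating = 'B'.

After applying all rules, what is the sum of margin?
189

Step 1: Find records where category = 'home' OR rating = 'B'
Step 2: 4 records match, summing to 145
Step 3: Original sum: 334
Step 4: Remaining sum = 334 - 145 = 189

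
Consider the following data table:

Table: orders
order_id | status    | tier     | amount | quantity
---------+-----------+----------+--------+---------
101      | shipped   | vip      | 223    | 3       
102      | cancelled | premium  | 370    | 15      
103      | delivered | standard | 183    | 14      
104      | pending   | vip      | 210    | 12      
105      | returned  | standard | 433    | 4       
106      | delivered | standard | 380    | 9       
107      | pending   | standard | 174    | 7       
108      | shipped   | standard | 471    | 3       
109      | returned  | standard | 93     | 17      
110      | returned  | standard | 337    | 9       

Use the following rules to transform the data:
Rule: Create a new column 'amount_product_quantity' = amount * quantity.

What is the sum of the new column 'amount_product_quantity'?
23698

Step 1: For each record, compute amount * quantity
Example calculations:
  223 * 3 = 669
  370 * 15 = 5550
  183 * 14 = 2562
  ...
Step 2: Sum all derived values
Step 3: Total = 23698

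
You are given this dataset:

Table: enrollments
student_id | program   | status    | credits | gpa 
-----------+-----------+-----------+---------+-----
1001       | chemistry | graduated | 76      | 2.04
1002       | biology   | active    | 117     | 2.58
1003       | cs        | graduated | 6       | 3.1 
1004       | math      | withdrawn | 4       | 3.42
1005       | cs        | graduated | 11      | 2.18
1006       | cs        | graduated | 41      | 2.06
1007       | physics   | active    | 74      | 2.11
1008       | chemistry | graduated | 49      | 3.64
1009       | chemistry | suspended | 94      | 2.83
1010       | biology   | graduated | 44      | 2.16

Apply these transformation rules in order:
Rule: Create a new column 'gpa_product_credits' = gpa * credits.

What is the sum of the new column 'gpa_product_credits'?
1293.18

Step 1: For each record, compute gpa * credits
Example calculations:
  2.04 * 76 = 155.04
  2.58 * 117 = 301.86
  3.1 * 6 = 18.6
  ...
Step 2: Sum all derived values
Step 3: Total = 1293.18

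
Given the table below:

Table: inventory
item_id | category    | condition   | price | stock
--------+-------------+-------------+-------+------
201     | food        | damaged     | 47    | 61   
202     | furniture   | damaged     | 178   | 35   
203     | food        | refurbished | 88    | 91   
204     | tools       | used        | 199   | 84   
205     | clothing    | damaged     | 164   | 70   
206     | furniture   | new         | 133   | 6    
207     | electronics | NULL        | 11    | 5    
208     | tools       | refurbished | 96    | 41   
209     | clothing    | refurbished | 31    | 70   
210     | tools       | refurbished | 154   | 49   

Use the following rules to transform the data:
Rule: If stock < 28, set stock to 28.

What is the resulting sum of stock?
557

Step 1: 2 records have stock < 28
Step 2: These records originally summed to 11
Step 3: After setting to minimum: 2 × 28 = 56
Step 4: Unaffected records sum: 501
Step 5: Final sum = 56 + 501 = 557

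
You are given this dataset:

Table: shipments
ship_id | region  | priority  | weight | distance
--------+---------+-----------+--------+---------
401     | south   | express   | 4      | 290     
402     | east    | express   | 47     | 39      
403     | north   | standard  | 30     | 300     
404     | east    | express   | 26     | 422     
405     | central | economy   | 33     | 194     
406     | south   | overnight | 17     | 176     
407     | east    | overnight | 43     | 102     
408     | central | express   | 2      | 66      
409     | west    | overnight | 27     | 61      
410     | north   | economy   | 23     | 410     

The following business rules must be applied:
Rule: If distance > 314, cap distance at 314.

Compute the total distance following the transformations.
1856

Step 1: 2 records have distance > 314
Step 2: These records originally summed to 832
Step 3: After capping: 2 × 314 = 628
Step 4: Unaffected records sum: 1228
Step 5: Final sum = 628 + 1228 = 1856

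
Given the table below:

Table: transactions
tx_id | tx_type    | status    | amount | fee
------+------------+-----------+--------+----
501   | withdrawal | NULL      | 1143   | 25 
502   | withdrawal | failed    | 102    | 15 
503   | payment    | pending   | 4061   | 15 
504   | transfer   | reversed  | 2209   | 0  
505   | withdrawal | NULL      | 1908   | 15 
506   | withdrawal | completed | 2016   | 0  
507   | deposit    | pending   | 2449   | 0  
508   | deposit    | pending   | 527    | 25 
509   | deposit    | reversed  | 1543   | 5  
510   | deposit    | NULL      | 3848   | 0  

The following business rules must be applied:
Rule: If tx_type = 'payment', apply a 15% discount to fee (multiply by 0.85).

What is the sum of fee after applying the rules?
97.75

Step 1: Records with tx_type = 'payment' have total fee = 15
Step 2: Apply multiplier: 15 × 0.85 = 12.75
Step 3: Other records total: 85
Step 4: Final sum = 12.75 + 85 = 97.75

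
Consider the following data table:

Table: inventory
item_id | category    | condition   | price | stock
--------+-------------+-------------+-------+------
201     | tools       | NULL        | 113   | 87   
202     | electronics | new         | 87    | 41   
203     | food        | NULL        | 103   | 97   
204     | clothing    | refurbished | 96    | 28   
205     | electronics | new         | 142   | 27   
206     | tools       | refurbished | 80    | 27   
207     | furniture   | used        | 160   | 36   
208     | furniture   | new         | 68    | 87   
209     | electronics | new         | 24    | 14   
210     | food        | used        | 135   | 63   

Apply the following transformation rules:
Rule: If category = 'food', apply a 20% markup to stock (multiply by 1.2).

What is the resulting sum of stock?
539.0

Step 1: Records with category = 'food' have total stock = 160
Step 2: Apply multiplier: 160 × 1.2 = 192.0
Step 3: Other records total: 347
Step 4: Final sum = 192.0 + 347 = 539.0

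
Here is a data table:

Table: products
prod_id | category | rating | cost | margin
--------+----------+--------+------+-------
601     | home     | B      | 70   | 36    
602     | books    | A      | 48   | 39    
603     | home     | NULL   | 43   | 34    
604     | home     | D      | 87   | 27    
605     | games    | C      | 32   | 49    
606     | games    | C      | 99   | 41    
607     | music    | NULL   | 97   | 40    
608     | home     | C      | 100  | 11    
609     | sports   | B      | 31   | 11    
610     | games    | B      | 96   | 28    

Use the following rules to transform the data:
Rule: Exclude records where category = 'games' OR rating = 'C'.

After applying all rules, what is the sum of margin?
187

Step 1: Find records where category = 'games' OR rating = 'C'
Step 2: 4 records match, summing to 129
Step 3: Original sum: 316
Step 4: Remaining sum = 316 - 129 = 187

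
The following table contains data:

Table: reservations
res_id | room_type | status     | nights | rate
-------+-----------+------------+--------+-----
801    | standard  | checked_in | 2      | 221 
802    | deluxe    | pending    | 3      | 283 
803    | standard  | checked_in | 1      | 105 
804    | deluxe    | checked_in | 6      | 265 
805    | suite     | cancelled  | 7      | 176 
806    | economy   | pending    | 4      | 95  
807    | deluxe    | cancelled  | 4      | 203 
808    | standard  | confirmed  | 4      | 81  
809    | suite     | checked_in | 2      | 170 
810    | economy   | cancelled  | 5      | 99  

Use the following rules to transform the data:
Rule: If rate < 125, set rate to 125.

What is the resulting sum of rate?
1818

Step 1: 4 records have rate < 125
Step 2: These records originally summed to 380
Step 3: After setting to minimum: 4 × 125 = 500
Step 4: Unaffected records sum: 1318
Step 5: Final sum = 500 + 1318 = 1818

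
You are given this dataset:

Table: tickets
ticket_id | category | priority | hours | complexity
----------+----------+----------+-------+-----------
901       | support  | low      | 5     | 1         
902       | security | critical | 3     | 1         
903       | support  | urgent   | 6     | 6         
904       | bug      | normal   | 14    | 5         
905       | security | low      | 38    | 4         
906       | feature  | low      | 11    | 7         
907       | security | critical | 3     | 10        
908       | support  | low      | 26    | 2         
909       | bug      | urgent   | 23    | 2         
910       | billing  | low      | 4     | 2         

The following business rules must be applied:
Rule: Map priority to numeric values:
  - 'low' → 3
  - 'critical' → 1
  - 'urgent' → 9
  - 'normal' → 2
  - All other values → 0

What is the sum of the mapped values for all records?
37

Step 1: Apply mapping to each record
Step 2: Count by status:
  'low': 5 records × 3 = 15
  'critical': 2 records × 1 = 2
  'urgent': 2 records × 9 = 18
  'normal': 1 records × 2 = 2
Step 3: Sum all mapped values = 37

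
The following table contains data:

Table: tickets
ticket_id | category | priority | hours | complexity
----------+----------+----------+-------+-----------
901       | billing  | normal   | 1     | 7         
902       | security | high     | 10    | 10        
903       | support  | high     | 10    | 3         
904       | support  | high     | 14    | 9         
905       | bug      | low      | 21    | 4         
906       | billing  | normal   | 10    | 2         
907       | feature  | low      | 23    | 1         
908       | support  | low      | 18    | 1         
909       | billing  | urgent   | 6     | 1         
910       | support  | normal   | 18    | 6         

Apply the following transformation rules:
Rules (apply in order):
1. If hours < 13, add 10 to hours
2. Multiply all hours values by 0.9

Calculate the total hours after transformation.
162.9

Step 1: Apply Rule 1 - Add 10 to records with hours < 13
  - 5 records affected: 37 + (5 × 10) = 87
  - Unaffected records: 94
  - Sum after Rule 1: 181
Step 2: Apply Rule 2 - Multiply all by 0.9
  - 181 × 0.9 = 162.9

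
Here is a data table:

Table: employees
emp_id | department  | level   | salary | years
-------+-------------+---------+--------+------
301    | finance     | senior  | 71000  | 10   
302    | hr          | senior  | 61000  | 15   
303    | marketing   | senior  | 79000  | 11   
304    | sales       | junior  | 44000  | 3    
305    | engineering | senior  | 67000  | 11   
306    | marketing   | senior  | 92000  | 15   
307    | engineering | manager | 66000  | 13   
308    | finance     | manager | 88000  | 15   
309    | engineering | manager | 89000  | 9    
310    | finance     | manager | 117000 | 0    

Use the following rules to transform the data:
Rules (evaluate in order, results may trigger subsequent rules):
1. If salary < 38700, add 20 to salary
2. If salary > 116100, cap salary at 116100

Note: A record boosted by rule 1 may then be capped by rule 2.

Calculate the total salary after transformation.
773100

Step 1: Apply rule 1 to records with salary < 38700
  - 0 records get bonus of 20
  - Of these, 0 records then exceed 116100 and get capped
Step 2: Apply rule 2 to records with salary > 116100
  - 1 records (original) are capped
Step 3: Calculate final sum = 773100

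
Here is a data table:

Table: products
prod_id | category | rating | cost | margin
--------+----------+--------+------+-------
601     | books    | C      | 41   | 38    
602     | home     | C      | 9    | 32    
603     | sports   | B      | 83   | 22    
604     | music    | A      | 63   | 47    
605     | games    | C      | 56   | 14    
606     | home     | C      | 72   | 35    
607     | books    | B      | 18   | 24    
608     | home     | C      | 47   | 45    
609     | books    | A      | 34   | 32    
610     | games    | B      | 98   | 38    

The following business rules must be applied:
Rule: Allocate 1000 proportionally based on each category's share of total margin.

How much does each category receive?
books: 287.46, games: 159.02, home: 342.51, music: 143.73, sports: 67.28

Step 1: Calculate total margin = 327
Step 2: Calculate each category's proportion:
  books: 94/327 = 28.75% → 287.46
  games: 52/327 = 15.90% → 159.02
  home: 112/327 = 34.25% → 342.51
  music: 47/327 = 14.37% → 143.73
  sports: 22/327 = 6.73% → 67.28
Step 3: Verify: sum of allocations ≈ 1000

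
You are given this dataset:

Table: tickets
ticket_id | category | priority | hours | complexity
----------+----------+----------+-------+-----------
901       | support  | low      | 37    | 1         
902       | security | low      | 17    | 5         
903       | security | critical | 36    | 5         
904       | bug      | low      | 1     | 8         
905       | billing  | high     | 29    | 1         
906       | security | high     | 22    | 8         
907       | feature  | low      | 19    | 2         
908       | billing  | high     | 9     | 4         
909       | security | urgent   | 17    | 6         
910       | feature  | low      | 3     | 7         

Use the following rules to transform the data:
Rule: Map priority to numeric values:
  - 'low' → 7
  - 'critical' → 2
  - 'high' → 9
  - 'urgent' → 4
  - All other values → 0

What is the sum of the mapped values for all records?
68

Step 1: Apply mapping to each record
Step 2: Count by status:
  'low': 5 records × 7 = 35
  'critical': 1 records × 2 = 2
  'high': 3 records × 9 = 27
  'urgent': 1 records × 4 = 4
Step 3: Sum all mapped values = 68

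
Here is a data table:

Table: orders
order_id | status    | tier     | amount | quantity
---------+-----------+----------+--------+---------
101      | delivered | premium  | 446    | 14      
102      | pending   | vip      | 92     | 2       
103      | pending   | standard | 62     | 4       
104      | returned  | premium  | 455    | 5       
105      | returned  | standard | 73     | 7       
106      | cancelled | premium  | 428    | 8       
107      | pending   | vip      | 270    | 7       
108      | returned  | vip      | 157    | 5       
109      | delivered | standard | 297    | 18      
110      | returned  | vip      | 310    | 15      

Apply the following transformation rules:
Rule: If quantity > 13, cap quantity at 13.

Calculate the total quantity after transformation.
77

Step 1: 3 records have quantity > 13
Step 2: These records originally summed to 47
Step 3: After capping: 3 × 13 = 39
Step 4: Unaffected records sum: 38
Step 5: Final sum = 39 + 38 = 77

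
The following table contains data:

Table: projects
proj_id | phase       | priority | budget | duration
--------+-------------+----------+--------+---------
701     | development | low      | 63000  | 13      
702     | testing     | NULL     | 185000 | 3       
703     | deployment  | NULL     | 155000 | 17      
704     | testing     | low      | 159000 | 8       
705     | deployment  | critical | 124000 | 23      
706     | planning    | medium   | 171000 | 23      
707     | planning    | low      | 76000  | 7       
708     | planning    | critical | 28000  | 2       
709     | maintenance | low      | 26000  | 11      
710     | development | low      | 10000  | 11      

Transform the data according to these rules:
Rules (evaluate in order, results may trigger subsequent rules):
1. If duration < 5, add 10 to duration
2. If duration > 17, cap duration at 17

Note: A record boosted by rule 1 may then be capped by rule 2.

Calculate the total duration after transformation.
126

Step 1: Apply rule 1 to records with duration < 5
  - 2 records get bonus of 10
  - Of these, 0 records then exceed 17 and get capped
Step 2: Apply rule 2 to records with duration > 17
  - 2 records (original) are capped
Step 3: Calculate final sum = 126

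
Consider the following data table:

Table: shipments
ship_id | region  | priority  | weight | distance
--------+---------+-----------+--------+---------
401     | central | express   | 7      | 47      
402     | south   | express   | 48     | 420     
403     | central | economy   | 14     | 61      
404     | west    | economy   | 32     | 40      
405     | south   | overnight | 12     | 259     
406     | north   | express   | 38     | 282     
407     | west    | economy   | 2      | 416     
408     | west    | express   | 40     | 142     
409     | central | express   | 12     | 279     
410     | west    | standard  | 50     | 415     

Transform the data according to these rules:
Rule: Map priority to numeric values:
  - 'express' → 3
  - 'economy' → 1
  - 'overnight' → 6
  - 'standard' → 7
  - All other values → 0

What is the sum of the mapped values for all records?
31

Step 1: Apply mapping to each record
Step 2: Count by status:
  'express': 5 records × 3 = 15
  'economy': 3 records × 1 = 3
  'overnight': 1 records × 6 = 6
  'standard': 1 records × 7 = 7
Step 3: Sum all mapped values = 31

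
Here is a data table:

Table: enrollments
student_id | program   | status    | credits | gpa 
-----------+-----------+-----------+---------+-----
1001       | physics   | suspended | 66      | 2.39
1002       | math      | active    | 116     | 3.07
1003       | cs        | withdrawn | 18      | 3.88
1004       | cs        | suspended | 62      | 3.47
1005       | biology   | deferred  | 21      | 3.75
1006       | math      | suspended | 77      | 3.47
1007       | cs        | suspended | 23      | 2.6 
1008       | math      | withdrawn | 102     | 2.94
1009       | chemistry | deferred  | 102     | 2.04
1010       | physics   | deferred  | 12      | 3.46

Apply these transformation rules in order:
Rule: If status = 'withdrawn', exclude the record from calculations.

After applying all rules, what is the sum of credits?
479

Step 1: Identify records where status = 'withdrawn'
Step 2: The excluded records sum to 120
Step 3: Original total credits = 599
Step 4: Remaining total = 599 - 120 = 479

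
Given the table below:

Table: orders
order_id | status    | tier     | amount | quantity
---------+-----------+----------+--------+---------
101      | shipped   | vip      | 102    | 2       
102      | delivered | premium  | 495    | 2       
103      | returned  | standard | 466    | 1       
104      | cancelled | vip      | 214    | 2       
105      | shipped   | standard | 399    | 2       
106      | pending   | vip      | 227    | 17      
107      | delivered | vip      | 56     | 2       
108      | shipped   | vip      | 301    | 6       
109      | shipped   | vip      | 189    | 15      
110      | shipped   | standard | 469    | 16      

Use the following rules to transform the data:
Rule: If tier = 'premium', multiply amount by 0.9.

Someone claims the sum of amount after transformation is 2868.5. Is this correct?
Yes, the result is correct.

Step 1: Calculate the correct sum after transformation
Step 2: Apply multiplier 0.9 to records where tier = 'premium'
Step 3: Correct result = 2868.5
Step 4: Claimed result = 2868.5
Step 5: 2868.5 = 2868.5 ✓
Conclusion: The claimed result is correct.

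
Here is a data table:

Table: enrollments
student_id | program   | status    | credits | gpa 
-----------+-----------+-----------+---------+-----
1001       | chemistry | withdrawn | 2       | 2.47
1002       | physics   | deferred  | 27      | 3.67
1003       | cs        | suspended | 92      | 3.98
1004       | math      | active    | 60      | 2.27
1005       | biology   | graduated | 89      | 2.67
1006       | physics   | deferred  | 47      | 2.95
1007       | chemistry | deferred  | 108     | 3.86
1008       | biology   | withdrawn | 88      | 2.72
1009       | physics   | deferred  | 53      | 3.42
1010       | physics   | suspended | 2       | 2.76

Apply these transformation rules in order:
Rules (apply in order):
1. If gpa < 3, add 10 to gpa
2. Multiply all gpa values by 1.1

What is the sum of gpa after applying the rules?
99.85

Step 1: Apply Rule 1 - Add 10 to records with gpa < 3
  - 6 records affected: 15.84 + (6 × 10) = 75.84
  - Unaffected records: 14.93
  - Sum after Rule 1: 90.77
Step 2: Apply Rule 2 - Multiply all by 1.1
  - 90.77 × 1.1 = 99.85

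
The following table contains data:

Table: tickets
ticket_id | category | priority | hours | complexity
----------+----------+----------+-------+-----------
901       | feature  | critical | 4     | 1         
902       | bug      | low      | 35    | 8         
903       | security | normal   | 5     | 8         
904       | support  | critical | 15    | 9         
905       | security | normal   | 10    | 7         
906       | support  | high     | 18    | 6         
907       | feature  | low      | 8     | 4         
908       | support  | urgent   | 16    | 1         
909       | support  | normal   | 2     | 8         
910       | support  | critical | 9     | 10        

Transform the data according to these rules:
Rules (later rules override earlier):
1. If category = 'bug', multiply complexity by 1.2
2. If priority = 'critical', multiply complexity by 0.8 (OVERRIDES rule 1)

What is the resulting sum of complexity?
59.6

Step 1: Rule 2 takes priority for records with priority = 'critical'
  - 3 records: 20 × 0.8 = 16.0
Step 2: Rule 1 applies to remaining records with category = 'bug'
  - 1 records: 8 × 1.2 = 9.6
Step 3: Other records unchanged: 34
Step 4: Final sum = 16.0 + 9.6 + 34 = 59.6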